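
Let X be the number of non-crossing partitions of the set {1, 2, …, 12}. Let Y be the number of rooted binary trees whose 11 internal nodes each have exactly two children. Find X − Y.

149226

Non-crossing partitions of an n-element set are counted by C_n; here n = 12. So X = C_12 = 208012.
The number of full binary trees on 11 internal nodes is the Catalan number C_11. So Y = C_11 = 58786.
X − Y = 208012 − 58786 = 149226.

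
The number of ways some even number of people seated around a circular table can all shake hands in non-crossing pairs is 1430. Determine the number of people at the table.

16

Non-crossing handshake pairings of 2n people are counted by C_n. The Catalan number equal to 1430 is C_8.
So n = 8, and there are 2n = 16 people.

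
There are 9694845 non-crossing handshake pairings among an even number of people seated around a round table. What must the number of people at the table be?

30

Non-crossing handshake pairings of 2n people are counted by C_n; 9694845 = C_15.
So n = 15, and there are 2n = 30 people.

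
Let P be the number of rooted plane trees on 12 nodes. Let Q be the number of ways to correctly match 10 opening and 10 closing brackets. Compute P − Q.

Rooted ordered (plane) trees on m nodes have m−1 edges and are counted by C_{m−1}; m = 12 gives C_11. So P = C_11 = 58786.
A balanced arrangement of 10 bracket pairs is a Dyck word of semilength 10, so the count is C_10. So Q = C_10 = 16796.
P − Q = 58786 − 16796 = 41990.

41990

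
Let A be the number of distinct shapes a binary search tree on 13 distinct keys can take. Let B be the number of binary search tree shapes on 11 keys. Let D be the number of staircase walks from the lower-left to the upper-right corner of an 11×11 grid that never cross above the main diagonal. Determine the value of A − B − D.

There are C_n binary search tree shapes on n keys; with n = 13 that is C_13. So A = C_13 = 742900.
Rooted binary trees with 11 nodes (each child slot possibly empty) number C_11. So B = C_11 = 58786.
Monotone paths in an n×n grid that stay weakly below the diagonal are counted by C_n; here n = 11. So D = C_11 = 58786.
A − B − D = 742900 − 58786 − 58786 = 625328.

625328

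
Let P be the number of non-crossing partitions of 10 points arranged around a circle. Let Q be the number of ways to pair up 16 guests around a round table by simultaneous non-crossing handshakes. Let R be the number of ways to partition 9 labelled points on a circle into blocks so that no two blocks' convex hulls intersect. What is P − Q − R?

Non-crossing partitions of an n-element set are counted by C_n; here n = 10. So P = C_10 = 16796.
With 16 = 2·8 people, non-crossing handshake pairings are non-crossing perfect matchings on a circle, counted by C_8. So Q = C_8 = 1430.
Non-crossing partitions of an n-element set are counted by C_n; here n = 9. So R = C_9 = 4862.
P − Q − R = 16796 − 1430 − 4862 = 10504.

10504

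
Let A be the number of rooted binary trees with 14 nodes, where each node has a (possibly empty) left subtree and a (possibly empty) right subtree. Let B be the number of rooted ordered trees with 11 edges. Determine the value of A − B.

There are C_n binary search tree shapes on n keys; with n = 14 that is C_14. So A = C_14 = 2674440.
A rooted plane tree with 11 edges has 12 nodes, and the count is C_11. So B = C_11 = 58786.
A − B = 2674440 − 58786 = 2615654.

2615654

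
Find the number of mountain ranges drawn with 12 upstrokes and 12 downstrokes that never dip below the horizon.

208012

A Dyck path with 12 up-steps and 12 down-steps has semilength 12, so there are C_12 of them.
C_12 = C(24,12)/13 = 2704156/13 = 208012.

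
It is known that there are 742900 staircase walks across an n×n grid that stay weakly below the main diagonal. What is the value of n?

13

Such diagonal-avoiding paths in an n×n grid are counted by C_n. Since C_13 = 742900, the index is 13.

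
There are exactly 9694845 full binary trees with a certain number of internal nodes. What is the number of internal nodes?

Full binary trees with n internal nodes are counted by C_n, and C_15 = 9694845.

15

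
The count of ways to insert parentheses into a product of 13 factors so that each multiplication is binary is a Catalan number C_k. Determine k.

12

Bracketing 13 factors into binary products is counted by C_{13−1} = C_12.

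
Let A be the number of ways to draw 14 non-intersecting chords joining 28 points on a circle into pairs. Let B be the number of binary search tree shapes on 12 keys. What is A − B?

2466428

Pairing 28 circle points by 14 non-crossing chords gives C_14 matchings. So A = C_14 = 2674440.
Rooted binary trees with 12 nodes (each child slot possibly empty) number C_12. So B = C_12 = 208012.
A − B = 2674440 − 208012 = 2466428.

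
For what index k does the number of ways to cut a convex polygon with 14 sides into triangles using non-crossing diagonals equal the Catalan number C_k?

12

A convex 14-gon is triangulated into 12 triangles, and the number of such triangulations is the Catalan number C_{14−2} = C_12.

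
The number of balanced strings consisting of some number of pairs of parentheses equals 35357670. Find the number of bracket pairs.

Balanced strings of n bracket-pairs are counted by C_n. The Catalan number equal to 35357670 is C_16.

16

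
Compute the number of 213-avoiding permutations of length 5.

Permutations of [n] avoiding any single length-3 pattern are counted by C_n; here n = 5.
C_5 = C(10,5)/6 = 252/6 = 42.

42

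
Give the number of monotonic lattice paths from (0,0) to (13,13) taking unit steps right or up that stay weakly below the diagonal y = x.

742900

Sub-diagonal monotone paths from (0,0) to (13,13) biject with Dyck paths of semilength 13, giving C_13.
C_13 = C(26,13)/14 = 10400600/14 = 742900.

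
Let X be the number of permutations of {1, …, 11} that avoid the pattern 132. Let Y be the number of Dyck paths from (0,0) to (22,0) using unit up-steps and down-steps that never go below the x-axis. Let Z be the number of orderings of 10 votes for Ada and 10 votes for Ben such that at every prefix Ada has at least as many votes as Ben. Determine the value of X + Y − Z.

100776

Permutations of [n] avoiding any single length-3 pattern are counted by C_n; here n = 11. So X = C_11 = 58786.
A Dyck path with 11 up-steps and 11 down-steps has semilength 11, so there are C_11 of them. So Y = C_11 = 58786.
Ballot sequences with n votes each where one side never trails are Dyck words, counted by C_n; here n = 10. So Z = C_10 = 16796.
X + Y − Z = 58786 + 58786 − 16796 = 100776.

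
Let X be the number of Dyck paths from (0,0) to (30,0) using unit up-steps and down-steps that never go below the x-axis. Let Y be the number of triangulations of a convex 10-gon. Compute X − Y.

Paths of 15 up- and 15 down-steps that never dip below the axis are Dyck paths; their count is C_15. So X = C_15 = 9694845.
Triangulations of a convex m-gon are counted by C_{m−2}; with m = 10 this is C_8. So Y = C_8 = 1430.
X − Y = 9694845 − 1430 = 9693415.

9693415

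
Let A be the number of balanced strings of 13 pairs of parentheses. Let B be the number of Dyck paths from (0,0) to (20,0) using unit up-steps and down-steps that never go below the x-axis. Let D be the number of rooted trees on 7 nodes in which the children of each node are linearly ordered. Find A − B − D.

725972

With 13 pairs the number of balanced bracket strings is the Catalan number C_13. So A = C_13 = 742900.
Paths of 10 up- and 10 down-steps that never dip below the axis are Dyck paths; their count is C_10. So B = C_10 = 16796.
A rooted plane tree on 7 nodes has 6 edges, and such trees are counted by C_6. So D = C_6 = 132.
A − B − D = 742900 − 16796 − 132 = 725972.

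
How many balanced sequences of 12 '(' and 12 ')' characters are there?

A balanced arrangement of 12 bracket pairs is a Dyck word of semilength 12, so the count is C_12.
C_12 = C(24,12)/13 = 2704156/13 = 208012.

208012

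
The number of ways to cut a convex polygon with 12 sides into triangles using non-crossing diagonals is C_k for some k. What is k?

10

A convex 12-gon is triangulated into 10 triangles, and the number of such triangulations is the Catalan number C_{12−2} = C_10.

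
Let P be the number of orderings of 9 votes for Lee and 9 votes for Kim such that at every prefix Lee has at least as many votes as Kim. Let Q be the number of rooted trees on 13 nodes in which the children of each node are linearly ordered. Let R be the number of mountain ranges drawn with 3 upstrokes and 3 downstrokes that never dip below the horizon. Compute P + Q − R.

Reading a vote for the leader as '(' and for the other as ')' turns such a sequence into a balanced string of 9 pairs, so the count is C_9. So P = C_9 = 4862.
Rooted ordered (plane) trees on m nodes have m−1 edges and are counted by C_{m−1}; m = 13 gives C_12. So Q = C_12 = 208012.
A Dyck path with 3 up-steps and 3 down-steps has semilength 3, so there are C_3 of them. So R = C_3 = 5.
P + Q − R = 4862 + 208012 − 5 = 212869.

212869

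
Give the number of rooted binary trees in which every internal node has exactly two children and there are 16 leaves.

Full binary trees with 16 leaves have 16−1 = 15 internal nodes, so there are C_15 of them.
C_15 = C_14 · 2(2·14+1)/(14+2) = 2674440 · 58/16 = 9694845.

9694845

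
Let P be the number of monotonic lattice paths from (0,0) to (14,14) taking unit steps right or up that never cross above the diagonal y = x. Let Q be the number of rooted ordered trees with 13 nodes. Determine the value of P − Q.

Monotone paths in an n×n grid that stay weakly below the diagonal are counted by C_n; here n = 14. So P = C_14 = 2674440.
A rooted plane tree on 13 nodes has 12 edges, and such trees are counted by C_12. So Q = C_12 = 208012.
P − Q = 2674440 − 208012 = 2466428.

2466428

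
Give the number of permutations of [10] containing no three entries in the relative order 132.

16796

Permutations of [n] avoiding any single length-3 pattern are counted by C_n; here n = 10.
C_10 = C(20,10)/11 = 184756/11 = 16796.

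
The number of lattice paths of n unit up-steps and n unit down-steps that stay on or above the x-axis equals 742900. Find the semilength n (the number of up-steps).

Dyck paths of semilength n are counted by C_n. Since C_13 = 742900, the index is 13.

13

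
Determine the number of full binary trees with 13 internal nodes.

The number of full binary trees on 13 internal nodes is the Catalan number C_13.
C_13 = C_12 · 2(2·12+1)/(12+2) = 208012 · 50/14 = 742900.

742900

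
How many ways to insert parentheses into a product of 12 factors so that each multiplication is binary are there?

Ways to associate a product of 12 factors correspond to binary trees on 12 leaves, so the count is C_11.
C_11 = C_10 · 2(2·10+1)/(10+2) = 16796 · 42/12 = 58786.

58786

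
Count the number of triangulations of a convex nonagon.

Triangulations of a convex m-gon are counted by C_{m−2}; with m = 9 this is C_7.
C_7 = 429.

429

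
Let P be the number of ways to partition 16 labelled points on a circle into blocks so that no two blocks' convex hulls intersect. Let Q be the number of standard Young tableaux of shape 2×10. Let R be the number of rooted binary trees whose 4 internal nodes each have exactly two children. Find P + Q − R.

Non-crossing partitions of an n-element set are counted by C_n; here n = 16. So P = C_16 = 35357670.
Standard Young tableaux of shape 2×n are counted by C_n; here n = 10. So Q = C_10 = 16796.
Full binary trees with n internal nodes are counted by C_n; here n = 4. So R = C_4 = 14.
P + Q − R = 35357670 + 16796 − 14 = 35374452.

35374452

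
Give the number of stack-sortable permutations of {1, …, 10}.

16796

Stack-sortable permutations are exactly the 231-avoiding ones, counted by C_n; here n = 10.
C_10 = C(20,10)/11 = 184756/11 = 16796.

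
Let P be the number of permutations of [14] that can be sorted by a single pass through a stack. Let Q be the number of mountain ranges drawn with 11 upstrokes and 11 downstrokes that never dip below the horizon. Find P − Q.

2615654

Stack-sortable permutations are exactly the 231-avoiding ones, counted by C_n; here n = 14. So P = C_14 = 2674440.
A Dyck path with 11 up-steps and 11 down-steps has semilength 11, so there are C_11 of them. So Q = C_11 = 58786.
P − Q = 2674440 − 58786 = 2615654.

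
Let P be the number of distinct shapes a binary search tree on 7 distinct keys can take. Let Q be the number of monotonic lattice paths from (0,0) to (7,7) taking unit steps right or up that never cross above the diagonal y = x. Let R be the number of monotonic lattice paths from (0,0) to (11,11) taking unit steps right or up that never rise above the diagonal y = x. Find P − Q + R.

58786

Rooted binary trees with 7 nodes (each child slot possibly empty) number C_7. So P = C_7 = 429.
Sub-diagonal monotone paths from (0,0) to (7,7) biject with Dyck paths of semilength 7, giving C_7. So Q = C_7 = 429.
Sub-diagonal monotone paths from (0,0) to (11,11) biject with Dyck paths of semilength 11, giving C_11. So R = C_11 = 58786.
P − Q + R = 429 − 429 + 58786 = 58786.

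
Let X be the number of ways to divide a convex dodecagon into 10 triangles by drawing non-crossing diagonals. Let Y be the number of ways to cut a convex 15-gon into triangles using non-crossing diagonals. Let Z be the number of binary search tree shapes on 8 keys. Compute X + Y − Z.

758266

The number of triangulations of a 12-gon is the Catalan number C_10 (index = sides − 2). So X = C_10 = 16796.
A convex 15-gon is triangulated into 13 triangles, and the number of such triangulations is the Catalan number C_{15−2} = C_13. So Y = C_13 = 742900.
There are C_n binary search tree shapes on n keys; with n = 8 that is C_8. So Z = C_8 = 1430.
X + Y − Z = 16796 + 742900 − 1430 = 758266.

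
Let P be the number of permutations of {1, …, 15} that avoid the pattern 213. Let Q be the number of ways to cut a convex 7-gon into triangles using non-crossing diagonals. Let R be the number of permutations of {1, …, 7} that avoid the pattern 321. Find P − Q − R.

9694374

For any fixed pattern of length 3, the pattern-avoiding permutations of [15] number C_15. So P = C_15 = 9694845.
The number of triangulations of a 7-gon is the Catalan number C_5 (index = sides − 2). So Q = C_5 = 42.
Permutations of [n] avoiding any single length-3 pattern are counted by C_n; here n = 7. So R = C_7 = 429.
P − Q − R = 9694845 − 42 − 429 = 9694374.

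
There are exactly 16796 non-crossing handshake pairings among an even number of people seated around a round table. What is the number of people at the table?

Non-crossing handshake pairings of 2n people are counted by C_n, and C_10 = 16796.
So n = 10, and there are 2n = 20 people.

20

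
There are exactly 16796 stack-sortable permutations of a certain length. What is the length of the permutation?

Stack-sortable permutations of [n] are counted by C_n. Since C_10 = 16796, the index is 10.

10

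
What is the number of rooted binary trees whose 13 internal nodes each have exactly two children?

742900

The number of full binary trees on 13 internal nodes is the Catalan number C_13.
C_13 = C(26,13)/14 = 10400600/14 = 742900.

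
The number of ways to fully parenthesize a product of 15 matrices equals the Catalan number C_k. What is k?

14

Bracketing 15 factors into binary products is counted by C_{15−1} = C_14.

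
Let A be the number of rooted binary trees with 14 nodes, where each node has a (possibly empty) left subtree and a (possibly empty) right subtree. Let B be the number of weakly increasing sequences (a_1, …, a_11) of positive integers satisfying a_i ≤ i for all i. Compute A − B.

2615654

Binary trees (left/right distinguished) on n nodes are counted by C_n; here n = 14. So A = C_14 = 2674440.
Weakly increasing sequences with a_i ≤ i biject with Dyck paths of semilength 11, so there are C_11. So B = C_11 = 58786.
A − B = 2674440 − 58786 = 2615654.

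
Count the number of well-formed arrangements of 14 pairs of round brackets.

2674440

A balanced arrangement of 14 bracket pairs is a Dyck word of semilength 14, so the count is C_14.
C_14 = C_13 · 2(2·13+1)/(13+2) = 742900 · 54/15 = 2674440.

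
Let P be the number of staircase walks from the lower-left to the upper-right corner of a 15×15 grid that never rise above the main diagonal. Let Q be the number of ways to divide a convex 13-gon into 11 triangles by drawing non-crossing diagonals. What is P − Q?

Sub-diagonal monotone paths from (0,0) to (15,15) biject with Dyck paths of semilength 15, giving C_15. So P = C_15 = 9694845.
A convex 13-gon is triangulated into 11 triangles, and the number of such triangulations is the Catalan number C_{13−2} = C_11. So Q = C_11 = 58786.
P − Q = 9694845 − 58786 = 9636059.

9636059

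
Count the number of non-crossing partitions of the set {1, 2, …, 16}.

35357670

The non-crossing partitions of [16] form a lattice of size C_16.
C_16 = C(32,16)/17 = 601080390/17 = 35357670.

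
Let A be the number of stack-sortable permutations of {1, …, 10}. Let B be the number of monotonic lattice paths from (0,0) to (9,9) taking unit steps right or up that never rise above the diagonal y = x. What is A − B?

11934

Stack-sortable permutations are exactly the 231-avoiding ones, counted by C_n; here n = 10. So A = C_10 = 16796.
Sub-diagonal monotone paths from (0,0) to (9,9) biject with Dyck paths of semilength 9, giving C_9. So B = C_9 = 4862.
A − B = 16796 − 4862 = 11934.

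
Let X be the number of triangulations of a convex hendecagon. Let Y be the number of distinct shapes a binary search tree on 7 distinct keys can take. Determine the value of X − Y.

4433

A convex 11-gon is triangulated into 9 triangles, and the number of such triangulations is the Catalan number C_{11−2} = C_9. So X = C_9 = 4862.
There are C_n binary search tree shapes on n keys; with n = 7 that is C_7. So Y = C_7 = 429.
X − Y = 4862 − 429 = 4433.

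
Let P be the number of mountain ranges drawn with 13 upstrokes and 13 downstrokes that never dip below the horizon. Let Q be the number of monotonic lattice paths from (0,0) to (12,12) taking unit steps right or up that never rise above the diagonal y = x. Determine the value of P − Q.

534888

Dyck paths of semilength n (length 2n) are counted by C_n; here n = 13. So P = C_13 = 742900.
Monotone paths in an n×n grid that stay weakly below the diagonal are counted by C_n; here n = 12. So Q = C_12 = 208012.
P − Q = 742900 − 208012 = 534888.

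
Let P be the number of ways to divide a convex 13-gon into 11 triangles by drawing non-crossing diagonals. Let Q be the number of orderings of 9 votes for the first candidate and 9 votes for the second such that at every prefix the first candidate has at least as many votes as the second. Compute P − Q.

Triangulations of a convex m-gon are counted by C_{m−2}; with m = 13 this is C_11. So P = C_11 = 58786.
Reading a vote for the leader as '(' and for the other as ')' turns such a sequence into a balanced string of 9 pairs, so the count is C_9. So Q = C_9 = 4862.
P − Q = 58786 − 4862 = 53924.

53924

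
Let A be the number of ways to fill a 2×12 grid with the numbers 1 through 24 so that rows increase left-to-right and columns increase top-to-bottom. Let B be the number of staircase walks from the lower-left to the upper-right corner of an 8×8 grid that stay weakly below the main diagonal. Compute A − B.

By the hook-length formula (or a Dyck-path bijection), SYT of shape 2×12 number C_12. So A = C_12 = 208012.
Sub-diagonal monotone paths from (0,0) to (8,8) biject with Dyck paths of semilength 8, giving C_8. So B = C_8 = 1430.
A − B = 208012 − 1430 = 206582.

206582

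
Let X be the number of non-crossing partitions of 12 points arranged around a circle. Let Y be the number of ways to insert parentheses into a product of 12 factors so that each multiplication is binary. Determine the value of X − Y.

Non-crossing partitions of an n-element set are counted by C_n; here n = 12. So X = C_12 = 208012.
Ways to associate a product of 12 factors correspond to binary trees on 12 leaves, so the count is C_11. So Y = C_11 = 58786.
X − Y = 208012 − 58786 = 149226.

149226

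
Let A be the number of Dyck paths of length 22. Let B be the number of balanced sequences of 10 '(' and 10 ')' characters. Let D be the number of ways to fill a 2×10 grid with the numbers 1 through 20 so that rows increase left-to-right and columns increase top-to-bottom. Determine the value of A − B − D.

25194

Dyck paths of semilength n (length 2n) are counted by C_n; here n = 11. So A = C_11 = 58786.
With 10 pairs the number of balanced bracket strings is the Catalan number C_10. So B = C_10 = 16796.
By the hook-length formula (or a Dyck-path bijection), SYT of shape 2×10 number C_10. So D = C_10 = 16796.
A − B − D = 58786 − 16796 − 16796 = 25194.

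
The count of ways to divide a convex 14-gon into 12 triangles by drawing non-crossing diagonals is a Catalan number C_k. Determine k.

The number of triangulations of a 14-gon is the Catalan number C_12 (index = sides − 2).

12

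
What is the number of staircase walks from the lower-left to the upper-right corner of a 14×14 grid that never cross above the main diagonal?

2674440

Monotone paths in an n×n grid that stay weakly below the diagonal are counted by C_n; here n = 14.
C_14 = C(28,14)/15 = 40116600/15 = 2674440.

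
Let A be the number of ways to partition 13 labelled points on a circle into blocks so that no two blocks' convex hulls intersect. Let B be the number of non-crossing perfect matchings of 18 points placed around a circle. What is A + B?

747762

Non-crossing partitions of an n-element set are counted by C_n; here n = 13. So A = C_13 = 742900.
Non-crossing perfect matchings of 2n points on a circle are counted by C_n; with 18 points, n = 9. So B = C_9 = 4862.
A + B = 742900 + 4862 = 747762.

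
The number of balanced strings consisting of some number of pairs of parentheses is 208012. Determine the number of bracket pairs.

Balanced strings of n bracket-pairs are counted by C_n; 208012 = C_12.

12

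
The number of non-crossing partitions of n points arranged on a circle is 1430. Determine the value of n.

8

Non-crossing partitions of [n] are counted by C_n; 1430 = C_8.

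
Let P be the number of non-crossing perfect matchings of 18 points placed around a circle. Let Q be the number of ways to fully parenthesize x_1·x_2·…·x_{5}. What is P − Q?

Pairing 18 circle points by 9 non-crossing chords gives C_9 matchings. So P = C_9 = 4862.
Parenthesizations of m factors correspond to full binary trees with m leaves, counted by C_{m−1}; m = 5 gives C_4. So Q = C_4 = 14.
P − Q = 4862 − 14 = 4848.

4848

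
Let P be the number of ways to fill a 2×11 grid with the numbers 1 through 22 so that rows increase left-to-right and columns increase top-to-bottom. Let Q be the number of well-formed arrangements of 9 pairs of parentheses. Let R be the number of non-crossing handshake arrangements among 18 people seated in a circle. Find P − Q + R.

58786

By the hook-length formula (or a Dyck-path bijection), SYT of shape 2×11 number C_11. So P = C_11 = 58786.
With 9 pairs the number of balanced bracket strings is the Catalan number C_9. So Q = C_9 = 4862.
With 18 = 2·9 people, non-crossing handshake pairings are non-crossing perfect matchings on a circle, counted by C_9. So R = C_9 = 4862.
P − Q + R = 58786 − 4862 + 4862 = 58786.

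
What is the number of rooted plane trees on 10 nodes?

4862

Rooted ordered (plane) trees on m nodes have m−1 edges and are counted by C_{m−1}; m = 10 gives C_9.
C_9 = C(18,9)/10 = 48620/10 = 4862.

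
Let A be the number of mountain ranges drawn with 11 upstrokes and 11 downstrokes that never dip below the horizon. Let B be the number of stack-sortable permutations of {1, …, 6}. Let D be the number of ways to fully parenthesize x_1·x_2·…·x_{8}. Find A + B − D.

58489

Paths of 11 up- and 11 down-steps that never dip below the axis are Dyck paths; their count is C_11. So A = C_11 = 58786.
By Knuth's characterisation, the stack-sortable permutations of length 6 are the 231-avoiders, numbering C_6. So B = C_6 = 132.
Bracketing 8 factors into binary products is counted by C_{8−1} = C_7. So D = C_7 = 429.
A + B − D = 58786 + 132 − 429 = 58489.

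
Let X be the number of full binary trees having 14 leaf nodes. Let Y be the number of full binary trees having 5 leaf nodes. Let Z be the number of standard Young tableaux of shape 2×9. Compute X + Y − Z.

738052

A full binary tree with L leaves has L−1 internal nodes and is counted by C_{L−1}; L = 14 gives C_13. So X = C_13 = 742900.
A full binary tree with L leaves has L−1 internal nodes and is counted by C_{L−1}; L = 5 gives C_4. So Y = C_4 = 14.
Standard Young tableaux of shape 2×n are counted by C_n; here n = 9. So Z = C_9 = 4862.
X + Y − Z = 742900 + 14 − 4862 = 738052.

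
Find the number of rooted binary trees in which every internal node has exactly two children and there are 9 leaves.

1430

A full binary tree with L leaves has L−1 internal nodes and is counted by C_{L−1}; L = 9 gives C_8.
C_8 = 1430.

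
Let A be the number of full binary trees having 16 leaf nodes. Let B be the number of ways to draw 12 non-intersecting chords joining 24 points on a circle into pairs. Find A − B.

Full binary trees with 16 leaves have 16−1 = 15 internal nodes, so there are C_15 of them. So A = C_15 = 9694845.
Non-crossing perfect matchings of 2n points on a circle are counted by C_n; with 24 points, n = 12. So B = C_12 = 208012.
A − B = 9694845 − 208012 = 9486833.

9486833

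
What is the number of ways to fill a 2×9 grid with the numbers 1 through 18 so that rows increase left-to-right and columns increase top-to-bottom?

4862

By the hook-length formula (or a Dyck-path bijection), SYT of shape 2×9 number C_9.
C_9 = 4862.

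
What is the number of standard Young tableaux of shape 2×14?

2674440

Standard Young tableaux of shape 2×n are counted by C_n; here n = 14.
C_14 = 2674440.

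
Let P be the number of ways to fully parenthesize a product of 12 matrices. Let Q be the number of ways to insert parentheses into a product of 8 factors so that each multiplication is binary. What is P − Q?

58357

Parenthesizations of m factors correspond to full binary trees with m leaves, counted by C_{m−1}; m = 12 gives C_11. So P = C_11 = 58786.
Bracketing 8 factors into binary products is counted by C_{8−1} = C_7. So Q = C_7 = 429.
P − Q = 58786 − 429 = 58357.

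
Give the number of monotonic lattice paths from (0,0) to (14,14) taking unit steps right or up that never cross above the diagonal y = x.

Monotone paths in an n×n grid that stay weakly below the diagonal are counted by C_n; here n = 14.
C_14 = 2674440.

2674440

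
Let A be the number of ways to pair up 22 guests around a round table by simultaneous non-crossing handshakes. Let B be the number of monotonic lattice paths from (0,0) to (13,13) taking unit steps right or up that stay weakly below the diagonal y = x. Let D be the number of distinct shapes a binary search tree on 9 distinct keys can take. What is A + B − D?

796824

With 22 = 2·11 people, non-crossing handshake pairings are non-crossing perfect matchings on a circle, counted by C_11. So A = C_11 = 58786.
Sub-diagonal monotone paths from (0,0) to (13,13) biject with Dyck paths of semilength 13, giving C_13. So B = C_13 = 742900.
Rooted binary trees with 9 nodes (each child slot possibly empty) number C_9. So D = C_9 = 4862.
A + B − D = 58786 + 742900 − 4862 = 796824.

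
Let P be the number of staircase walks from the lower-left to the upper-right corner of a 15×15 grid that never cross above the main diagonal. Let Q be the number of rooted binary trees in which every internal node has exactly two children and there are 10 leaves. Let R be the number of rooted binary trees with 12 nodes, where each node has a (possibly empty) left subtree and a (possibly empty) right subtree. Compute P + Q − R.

9491695

Sub-diagonal monotone paths from (0,0) to (15,15) biject with Dyck paths of semilength 15, giving C_15. So P = C_15 = 9694845.
Full binary trees with 10 leaves have 10−1 = 9 internal nodes, so there are C_9 of them. So Q = C_9 = 4862.
Rooted binary trees with 12 nodes (each child slot possibly empty) number C_12. So R = C_12 = 208012.
P + Q − R = 9694845 + 4862 − 208012 = 9491695.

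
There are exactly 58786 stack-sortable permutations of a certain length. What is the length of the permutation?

11

Stack-sortable permutations of [n] are counted by C_n, and C_11 = 58786.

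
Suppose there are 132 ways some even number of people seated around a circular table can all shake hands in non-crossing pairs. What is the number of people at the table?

Non-crossing handshake pairings of 2n people are counted by C_n. The Catalan number equal to 132 is C_6.
So n = 6, and there are 2n = 12 people.

12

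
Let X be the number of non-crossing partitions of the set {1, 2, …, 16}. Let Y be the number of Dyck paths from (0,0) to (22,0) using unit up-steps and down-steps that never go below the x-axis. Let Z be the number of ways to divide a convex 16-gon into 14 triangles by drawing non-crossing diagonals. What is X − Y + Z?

37973324

Non-crossing partitions of an n-element set are counted by C_n; here n = 16. So X = C_16 = 35357670.
Dyck paths of semilength n (length 2n) are counted by C_n; here n = 11. So Y = C_11 = 58786.
Triangulations of a convex m-gon are counted by C_{m−2}; with m = 16 this is C_14. So Z = C_14 = 2674440.
X − Y + Z = 35357670 − 58786 + 2674440 = 37973324.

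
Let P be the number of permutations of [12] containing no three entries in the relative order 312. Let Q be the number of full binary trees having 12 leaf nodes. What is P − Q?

149226

For any fixed pattern of length 3, the pattern-avoiding permutations of [12] number C_12. So P = C_12 = 208012.
A full binary tree with L leaves has L−1 internal nodes and is counted by C_{L−1}; L = 12 gives C_11. So Q = C_11 = 58786.
P − Q = 208012 − 58786 = 149226.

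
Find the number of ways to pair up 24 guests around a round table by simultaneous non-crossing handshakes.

Non-crossing handshake pairings of 2n people are counted by C_n; 24 people gives n = 12.
C_12 = C(24,12)/13 = 2704156/13 = 208012.

208012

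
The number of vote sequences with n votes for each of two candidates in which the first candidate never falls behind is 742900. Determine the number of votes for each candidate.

Such ballot sequences with n votes each are counted by C_n; 742900 = C_13.

13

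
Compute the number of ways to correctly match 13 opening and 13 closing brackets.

742900

Balanced strings of n pairs of brackets are counted by C_n; here n = 13.
C_13 = C(26,13)/14 = 10400600/14 = 742900.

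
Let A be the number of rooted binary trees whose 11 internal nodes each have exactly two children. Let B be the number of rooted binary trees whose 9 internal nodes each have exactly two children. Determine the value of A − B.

Full binary trees with n internal nodes are counted by C_n; here n = 11. So A = C_11 = 58786.
Full binary trees with n internal nodes are counted by C_n; here n = 9. So B = C_9 = 4862.
A − B = 58786 − 4862 = 53924.

53924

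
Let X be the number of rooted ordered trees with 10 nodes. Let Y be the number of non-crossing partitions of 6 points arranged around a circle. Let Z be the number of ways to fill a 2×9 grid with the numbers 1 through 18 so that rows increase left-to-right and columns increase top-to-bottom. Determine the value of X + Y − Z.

A rooted plane tree on 10 nodes has 9 edges, and such trees are counted by C_9. So X = C_9 = 4862.
The non-crossing partitions of [6] form a lattice of size C_6. So Y = C_6 = 132.
Standard Young tableaux of shape 2×n are counted by C_n; here n = 9. So Z = C_9 = 4862.
X + Y − Z = 4862 + 132 − 4862 = 132.

132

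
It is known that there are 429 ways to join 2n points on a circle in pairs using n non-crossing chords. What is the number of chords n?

Non-crossing pairings of 2n points on a circle are counted by C_n. Since C_7 = 429, the index is 7.

7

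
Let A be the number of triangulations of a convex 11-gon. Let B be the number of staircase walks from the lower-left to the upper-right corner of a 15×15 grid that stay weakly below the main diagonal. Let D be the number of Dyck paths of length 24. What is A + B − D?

Triangulations of a convex m-gon are counted by C_{m−2}; with m = 11 this is C_9. So A = C_9 = 4862.
Monotone paths in an n×n grid that stay weakly below the diagonal are counted by C_n; here n = 15. So B = C_15 = 9694845.
A Dyck path with 12 up-steps and 12 down-steps has semilength 12, so there are C_12 of them. So D = C_12 = 208012.
A + B − D = 4862 + 9694845 − 208012 = 9491695.

9491695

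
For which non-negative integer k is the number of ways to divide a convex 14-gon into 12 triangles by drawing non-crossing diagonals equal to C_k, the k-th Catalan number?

12

A convex 14-gon is triangulated into 12 triangles, and the number of such triangulations is the Catalan number C_{14−2} = C_12.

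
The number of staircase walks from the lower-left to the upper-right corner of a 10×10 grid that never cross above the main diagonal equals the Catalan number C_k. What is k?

10

Monotone paths in an n×n grid that stay weakly below the diagonal are counted by C_n; here n = 10.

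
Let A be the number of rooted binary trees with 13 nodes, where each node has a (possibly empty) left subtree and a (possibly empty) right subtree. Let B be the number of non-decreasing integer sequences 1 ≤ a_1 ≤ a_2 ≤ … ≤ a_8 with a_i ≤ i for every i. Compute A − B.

741470

Rooted binary trees with 13 nodes (each child slot possibly empty) number C_13. So A = C_13 = 742900.
Such sub-staircase sequences of length n are counted by C_n; here n = 8. So B = C_8 = 1430.
A − B = 742900 − 1430 = 741470.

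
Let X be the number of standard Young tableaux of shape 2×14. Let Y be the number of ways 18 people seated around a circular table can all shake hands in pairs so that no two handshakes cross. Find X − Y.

2669578

Standard Young tableaux of shape 2×n are counted by C_n; here n = 14. So X = C_14 = 2674440.
Non-crossing handshake pairings of 2n people are counted by C_n; 18 people gives n = 9. So Y = C_9 = 4862.
X − Y = 2674440 − 4862 = 2669578.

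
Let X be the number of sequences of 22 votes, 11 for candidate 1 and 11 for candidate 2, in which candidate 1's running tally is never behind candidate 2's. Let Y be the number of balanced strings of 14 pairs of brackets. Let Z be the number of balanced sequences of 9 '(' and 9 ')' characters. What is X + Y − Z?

Ballot sequences with n votes each where one side never trails are Dyck words, counted by C_n; here n = 11. So X = C_11 = 58786.
Balanced strings of n pairs of brackets are counted by C_n; here n = 14. So Y = C_14 = 2674440.
Balanced strings of n pairs of brackets are counted by C_n; here n = 9. So Z = C_9 = 4862.
X + Y − Z = 58786 + 2674440 − 4862 = 2728364.

2728364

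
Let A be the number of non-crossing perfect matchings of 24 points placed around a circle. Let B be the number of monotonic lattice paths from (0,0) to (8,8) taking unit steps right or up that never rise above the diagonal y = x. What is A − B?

206582

Non-crossing perfect matchings of 2n points on a circle are counted by C_n; with 24 points, n = 12. So A = C_12 = 208012.
Sub-diagonal monotone paths from (0,0) to (8,8) biject with Dyck paths of semilength 8, giving C_8. So B = C_8 = 1430.
A − B = 208012 − 1430 = 206582.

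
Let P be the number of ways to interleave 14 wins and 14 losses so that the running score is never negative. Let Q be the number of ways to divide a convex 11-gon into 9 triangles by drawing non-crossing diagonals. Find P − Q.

Reading a vote for the leader as '(' and for the other as ')' turns such a sequence into a balanced string of 14 pairs, so the count is C_14. So P = C_14 = 2674440.
A convex 11-gon is triangulated into 9 triangles, and the number of such triangulations is the Catalan number C_{11−2} = C_9. So Q = C_9 = 4862.
P − Q = 2674440 − 4862 = 2669578.

2669578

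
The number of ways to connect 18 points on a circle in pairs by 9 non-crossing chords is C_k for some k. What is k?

9

Pairing 18 circle points by 9 non-crossing chords gives C_9 matchings.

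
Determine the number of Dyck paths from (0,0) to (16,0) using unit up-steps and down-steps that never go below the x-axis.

1430

Dyck paths of semilength n (length 2n) are counted by C_n; here n = 8.
C_8 = C(16,8)/9 = 12870/9 = 1430.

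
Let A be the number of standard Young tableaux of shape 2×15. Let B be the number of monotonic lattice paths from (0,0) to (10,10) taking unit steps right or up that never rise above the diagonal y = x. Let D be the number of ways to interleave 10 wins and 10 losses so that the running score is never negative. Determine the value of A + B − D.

9694845

Standard Young tableaux of shape 2×n are counted by C_n; here n = 15. So A = C_15 = 9694845.
Monotone paths in an n×n grid that stay weakly below the diagonal are counted by C_n; here n = 10. So B = C_10 = 16796.
Reading a vote for the leader as '(' and for the other as ')' turns such a sequence into a balanced string of 10 pairs, so the count is C_10. So D = C_10 = 16796.
A + B − D = 9694845 + 16796 − 16796 = 9694845.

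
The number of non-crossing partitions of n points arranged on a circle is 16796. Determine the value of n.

Non-crossing partitions of [n] are counted by C_n; 16796 = C_10.

10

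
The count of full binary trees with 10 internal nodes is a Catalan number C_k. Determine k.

10

Full binary trees with n internal nodes are counted by C_n; here n = 10.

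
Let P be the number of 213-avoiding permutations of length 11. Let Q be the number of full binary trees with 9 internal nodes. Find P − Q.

Permutations of [n] avoiding any single length-3 pattern are counted by C_n; here n = 11. So P = C_11 = 58786.
The number of full binary trees on 9 internal nodes is the Catalan number C_9. So Q = C_9 = 4862.
P − Q = 58786 − 4862 = 53924.

53924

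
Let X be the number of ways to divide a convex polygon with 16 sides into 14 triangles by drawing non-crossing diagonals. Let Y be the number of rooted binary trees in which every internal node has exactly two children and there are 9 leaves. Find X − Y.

2673010

Triangulations of a convex m-gon are counted by C_{m−2}; with m = 16 this is C_14. So X = C_14 = 2674440.
A full binary tree with L leaves has L−1 internal nodes and is counted by C_{L−1}; L = 9 gives C_8. So Y = C_8 = 1430.
X − Y = 2674440 − 1430 = 2673010.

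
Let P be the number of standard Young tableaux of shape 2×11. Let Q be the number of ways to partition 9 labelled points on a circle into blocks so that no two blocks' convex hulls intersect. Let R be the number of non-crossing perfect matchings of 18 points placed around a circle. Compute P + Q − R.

58786

By the hook-length formula (or a Dyck-path bijection), SYT of shape 2×11 number C_11. So P = C_11 = 58786.
The non-crossing partitions of [9] form a lattice of size C_9. So Q = C_9 = 4862.
Pairing 18 circle points by 9 non-crossing chords gives C_9 matchings. So R = C_9 = 4862.
P + Q − R = 58786 + 4862 − 4862 = 58786.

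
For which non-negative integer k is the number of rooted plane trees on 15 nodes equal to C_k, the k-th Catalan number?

14

Rooted ordered (plane) trees on m nodes have m−1 edges and are counted by C_{m−1}; m = 15 gives C_14.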